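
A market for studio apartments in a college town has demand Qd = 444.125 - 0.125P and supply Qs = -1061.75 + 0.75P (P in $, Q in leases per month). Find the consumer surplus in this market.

Consumer surplus = 209764

Equating demand and supply, 444.125 - 0.125P = -1061.75 + 0.75P gives 0.875P = 1505.875, so P* = 1721.
Substitute back: Q* = 444.125 - 0.125(1721) = 229.
Demand choke price (Qd = 0): P = 444.125/0.125 = 3553. Consumer surplus = ½ × (3553 - 1721) × 229 = 209764.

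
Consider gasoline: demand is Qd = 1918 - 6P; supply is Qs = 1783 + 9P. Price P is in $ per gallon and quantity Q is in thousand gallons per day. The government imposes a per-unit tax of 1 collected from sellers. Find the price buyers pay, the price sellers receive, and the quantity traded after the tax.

Sellers keep P_s = P_b - 1 per unit, so supply in terms of the buyer price is Qs = 1774 + 9P_b.
Market clearing requires 1918 - 6P_b = 1774 + 9P_b; hence 144 = 15P_b and P_b = 9.6.
So P_s = 8.6 and the quantity traded is Q = 1918 - 6(9.6) = 1860.4.

P_b = 9.6, P_s = 8.6, Q = 1860.4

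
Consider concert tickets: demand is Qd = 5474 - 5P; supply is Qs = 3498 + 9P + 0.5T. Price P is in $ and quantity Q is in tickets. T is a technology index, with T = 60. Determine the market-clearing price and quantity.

With T = 60, supply is Qs = 3528 + 9P.
The market clears where 5474 - 5P = 3528 + 9P. Rearranging, 14P = 1946, hence P* = 139.
Substitute back: Q* = 5474 - 5(139) = 4779.

P* = 139, Q* = 4779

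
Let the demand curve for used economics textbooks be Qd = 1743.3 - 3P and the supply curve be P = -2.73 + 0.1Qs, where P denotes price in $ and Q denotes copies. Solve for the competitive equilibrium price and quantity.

Inverting to quantity form: Qs = 27.3 + 10P.
Equating demand and supply, 1743.3 - 3P = 27.3 + 10P gives 13P = 1716, so P* = 132.
Substitute back: Q* = 1743.3 - 3(132) = 1347.3.

P* = 132, Q* = 1347.3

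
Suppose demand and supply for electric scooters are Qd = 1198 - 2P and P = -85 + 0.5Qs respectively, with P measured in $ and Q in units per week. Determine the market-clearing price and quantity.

P* = 257, Q* = 684

In direct form, Qs = 170 + 2P.
The market clears where 1198 - 2P = 170 + 2P. Rearranging, 4P = 1028, hence P* = 257.
Plugging P* into demand: Q* = 1198 - 2(257) = 684.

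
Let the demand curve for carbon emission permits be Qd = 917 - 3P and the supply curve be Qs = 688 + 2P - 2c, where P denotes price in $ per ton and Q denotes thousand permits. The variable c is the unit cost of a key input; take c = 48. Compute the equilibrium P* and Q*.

P* = 65, Q* = 722

With c = 48, supply is Qs = 592 + 2P.
Set Qd = Qs: 917 - 3P = 592 + 2P, so 325 = 5P and P* = 65.
Plugging P* into demand: Q* = 917 - 3(65) = 722.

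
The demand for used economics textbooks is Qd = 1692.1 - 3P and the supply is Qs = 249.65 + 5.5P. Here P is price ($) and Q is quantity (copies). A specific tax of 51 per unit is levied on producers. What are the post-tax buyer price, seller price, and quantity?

P_b = 202.7, P_s = 151.7, Q = 1084

Producers keep P_s = P_b - 51 per unit, so supply in terms of the buyer price is Qs = -30.85 + 5.5P_b.
Equate demand and the shifted supply: 1692.1 - 3P_b = -30.85 + 5.5P_b, giving 8.5P_b = 1722.95, so P_b = 202.7.
So P_s = 151.7 and the quantity traded is Q = 1692.1 - 3(202.7) = 1084.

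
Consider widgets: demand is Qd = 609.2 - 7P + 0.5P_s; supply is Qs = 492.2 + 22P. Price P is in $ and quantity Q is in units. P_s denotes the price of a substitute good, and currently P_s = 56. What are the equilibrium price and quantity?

P* = 5, Q* = 602.2

With P_s = 56, demand is Qd = 637.2 - 7P.
Equating demand and supply, 637.2 - 7P = 492.2 + 22P gives 29P = 145, so P* = 5.
Plugging P* into demand: Q* = 637.2 - 7(5) = 602.2.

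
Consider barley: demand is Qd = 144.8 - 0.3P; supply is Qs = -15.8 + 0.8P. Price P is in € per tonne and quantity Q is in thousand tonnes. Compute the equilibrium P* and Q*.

P* = 146, Q* = 101

The market clears where 144.8 - 0.3P = -15.8 + 0.8P. Rearranging, 1.1P = 160.6, hence P* = 146.
From the demand curve, Q* = 144.8 - 0.3(146) = 101.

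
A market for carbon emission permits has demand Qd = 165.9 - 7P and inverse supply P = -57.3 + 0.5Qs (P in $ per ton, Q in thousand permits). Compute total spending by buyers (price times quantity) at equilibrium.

Total spending by buyers = 718.2

Rewriting in direct form: Qs = 114.6 + 2P.
At equilibrium Qd = Qs, so 165.9 - 7P = 114.6 + 2P; collecting terms, 51.3 = 9P and P* = 5.7.
Then Q* = 165.9 - 7(5.7) = 126.
Total spending by buyers = P* × Q* = 5.7 × 126 = 718.2.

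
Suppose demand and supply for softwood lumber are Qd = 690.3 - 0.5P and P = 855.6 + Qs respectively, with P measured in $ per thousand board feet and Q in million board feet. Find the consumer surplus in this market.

Solving each curve for Q: Qs = -855.6 + P.
At equilibrium Qd = Qs, so 690.3 - 0.5P = -855.6 + P; collecting terms, 1545.9 = 1.5P and P* = 1030.6.
Plugging P* into demand: Q* = 690.3 - 0.5(1030.6) = 175.
Demand choke price (Qd = 0): P = 690.3/0.5 = 1380.6. Consumer surplus = ½ × (1380.6 - 1030.6) × 175 = 30625.

Consumer surplus = 30625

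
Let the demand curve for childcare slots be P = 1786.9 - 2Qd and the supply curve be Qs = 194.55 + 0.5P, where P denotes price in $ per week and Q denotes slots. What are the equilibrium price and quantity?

In direct form, Qd = 893.45 - 0.5P.
Equating demand and supply, 893.45 - 0.5P = 194.55 + 0.5P gives P = 698.9, so P* = 698.9.
Then Q* = 893.45 - 0.5(698.9) = 544.

P* = 698.9, Q* = 544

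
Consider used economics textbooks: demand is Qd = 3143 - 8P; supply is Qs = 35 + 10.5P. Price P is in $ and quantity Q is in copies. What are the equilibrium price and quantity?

P* = 168, Q* = 1799

The market clears where 3143 - 8P = 35 + 10.5P. Rearranging, 18.5P = 3108, hence P* = 168.
Then Q* = 3143 - 8(168) = 1799.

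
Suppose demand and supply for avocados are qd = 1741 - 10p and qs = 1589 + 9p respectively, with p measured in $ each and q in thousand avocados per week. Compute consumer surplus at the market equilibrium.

Equating demand and supply, 1741 - 10p = 1589 + 9p gives 19p = 152, so p* = 8.
Plugging p* into demand: q* = 1741 - 10(8) = 1661.
Demand choke price (qd = 0): p = 1741/10 = 174.1. Consumer surplus = ½ × (174.1 - 8) × 1661 = 137946.05.

Consumer surplus = 137946.05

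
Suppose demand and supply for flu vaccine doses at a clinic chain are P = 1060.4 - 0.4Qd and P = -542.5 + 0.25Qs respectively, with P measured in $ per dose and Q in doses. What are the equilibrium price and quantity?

P* = 74, Q* = 2466

Rewriting in direct form: Qd = 2651 - 2.5P and Qs = 2170 + 4P.
The market clears where 2651 - 2.5P = 2170 + 4P. Rearranging, 6.5P = 481, hence P* = 74.
Plugging P* into demand: Q* = 2651 - 2.5(74) = 2466.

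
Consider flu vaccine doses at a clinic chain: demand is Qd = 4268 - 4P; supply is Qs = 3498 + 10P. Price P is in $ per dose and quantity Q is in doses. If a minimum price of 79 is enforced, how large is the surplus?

Surplus = 336

At P = 79: Qd = 3952 and Qs = 4288.
Surplus = Qs - Qd = 4288 - 3952 = 336.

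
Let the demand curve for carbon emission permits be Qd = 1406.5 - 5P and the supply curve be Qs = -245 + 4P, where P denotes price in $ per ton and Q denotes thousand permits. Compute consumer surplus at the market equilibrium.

At equilibrium Qd = Qs, so 1406.5 - 5P = -245 + 4P; collecting terms, 1651.5 = 9P and P* = 183.5.
Substitute back: Q* = 1406.5 - 5(183.5) = 489.
Demand choke price (Qd = 0): P = 1406.5/5 = 281.3. Consumer surplus = ½ × (281.3 - 183.5) × 489 = 23912.1.

Consumer surplus = 23912.1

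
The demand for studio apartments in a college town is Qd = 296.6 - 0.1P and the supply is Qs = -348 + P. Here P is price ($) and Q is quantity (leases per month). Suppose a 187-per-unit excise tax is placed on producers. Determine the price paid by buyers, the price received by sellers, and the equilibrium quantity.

With a tax of 187 on producers, they supply based on the net price P_s = P_b - 187, so Qs = -535 + P_b.
Market clearing requires 296.6 - 0.1P_b = -535 + P_b; hence 831.6 = 1.1P_b and P_b = 756.
Then P_s = 756 - 187 = 569 and Q = 296.6 - 0.1(756) = 221.

P_b = 756, P_s = 569, Q = 221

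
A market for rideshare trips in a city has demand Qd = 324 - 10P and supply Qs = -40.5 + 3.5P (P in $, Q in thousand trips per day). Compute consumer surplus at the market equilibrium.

The market clears where 324 - 10P = -40.5 + 3.5P. Rearranging, 13.5P = 364.5, hence P* = 27.
Plugging P* into demand: Q* = 324 - 10(27) = 54.
Demand choke price (Qd = 0): P = 324/10 = 32.4. Consumer surplus = ½ × (32.4 - 27) × 54 = 145.8.

Consumer surplus = 145.8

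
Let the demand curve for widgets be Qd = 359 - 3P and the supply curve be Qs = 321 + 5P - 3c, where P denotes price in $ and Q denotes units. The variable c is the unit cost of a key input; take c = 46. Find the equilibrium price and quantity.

With c = 46, supply is Qs = 183 + 5P.
Set Qd = Qs: 359 - 3P = 183 + 5P, so 176 = 8P and P* = 22.
Then Q* = 359 - 3(22) = 293.

P* = 22, Q* = 293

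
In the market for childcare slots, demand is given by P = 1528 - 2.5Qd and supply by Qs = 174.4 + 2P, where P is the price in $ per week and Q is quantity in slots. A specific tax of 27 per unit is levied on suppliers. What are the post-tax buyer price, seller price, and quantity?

P_b = 204.5, P_s = 177.5, Q = 529.4

In direct form, Qd = 611.2 - 0.4P.
With a tax of 27 on suppliers, they supply based on the net price P_s = P_b - 27, so Qs = 120.4 + 2P_b.
Set Qd = Qs: 611.2 - 0.4P_b = 120.4 + 2P_b, so 490.8 = 2.4P_b and P_b = 204.5.
So P_s = 177.5 and the quantity traded is Q = 611.2 - 0.4(204.5) = 529.4.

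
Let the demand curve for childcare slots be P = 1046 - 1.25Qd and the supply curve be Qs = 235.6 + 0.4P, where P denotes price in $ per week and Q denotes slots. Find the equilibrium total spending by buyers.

In direct form, Qd = 836.8 - 0.8P.
The market clears where 836.8 - 0.8P = 235.6 + 0.4P. Rearranging, 1.2P = 601.2, hence P* = 501.
Substitute back: Q* = 836.8 - 0.8(501) = 436.
Total spending by buyers = P* × Q* = 501 × 436 = 218436.

Total spending by buyers = 218436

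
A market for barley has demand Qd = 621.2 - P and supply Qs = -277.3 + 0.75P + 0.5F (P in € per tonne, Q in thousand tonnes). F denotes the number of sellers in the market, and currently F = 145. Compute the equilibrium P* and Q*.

With F = 145, supply is Qs = -204.8 + 0.75P.
Equating demand and supply, 621.2 - P = -204.8 + 0.75P gives 1.75P = 826, so P* = 472.
Plugging P* into demand: Q* = 621.2 - 472 = 149.2.

P* = 472, Q* = 149.2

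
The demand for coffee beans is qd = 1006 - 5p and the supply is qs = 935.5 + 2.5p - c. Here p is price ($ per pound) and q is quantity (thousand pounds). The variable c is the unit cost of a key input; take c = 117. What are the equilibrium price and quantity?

With c = 117, supply is qs = 818.5 + 2.5p.
At equilibrium qd = qs, so 1006 - 5p = 818.5 + 2.5p; collecting terms, 187.5 = 7.5p and p* = 25.
Plugging p* into demand: q* = 1006 - 5(25) = 881.

p* = 25, q* = 881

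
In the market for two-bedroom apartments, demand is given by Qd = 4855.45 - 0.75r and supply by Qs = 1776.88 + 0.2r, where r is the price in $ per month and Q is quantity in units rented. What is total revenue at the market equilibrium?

At equilibrium Qd = Qs, so 4855.45 - 0.75r = 1776.88 + 0.2r; collecting terms, 3078.57 = 0.95r and r* = 3240.6.
Substitute back: Q* = 4855.45 - 0.75(3240.6) = 2425.
Total revenue = r* × Q* = 3240.6 × 2425 = 7858455.

Total revenue = 7858455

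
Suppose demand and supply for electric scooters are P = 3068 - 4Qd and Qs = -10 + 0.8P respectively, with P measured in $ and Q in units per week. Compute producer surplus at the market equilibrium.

Producer surplus = 211702.5

In direct form, Qd = 767 - 0.25P.
At equilibrium Qd = Qs, so 767 - 0.25P = -10 + 0.8P; collecting terms, 777 = 1.05P and P* = 740.
From the demand curve, Q* = 767 - 0.25(740) = 582.
Supply choke price (Qs = 0): P = 12.5. Producer surplus = ½ × (740 - 12.5) × 582 = 211702.5.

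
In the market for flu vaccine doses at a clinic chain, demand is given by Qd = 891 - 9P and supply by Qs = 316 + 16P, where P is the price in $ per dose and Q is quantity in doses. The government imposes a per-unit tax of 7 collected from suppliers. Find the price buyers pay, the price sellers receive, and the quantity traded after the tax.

With a tax of 7 on suppliers, they supply based on the net price P_s = P_b - 7, so Qs = 204 + 16P_b.
Set Qd = Qs: 891 - 9P_b = 204 + 16P_b, so 687 = 25P_b and P_b = 27.48.
So P_s = 20.48 and the quantity traded is Q = 891 - 9(27.48) = 643.68.

P_b = 27.48, P_s = 20.48, Q = 643.68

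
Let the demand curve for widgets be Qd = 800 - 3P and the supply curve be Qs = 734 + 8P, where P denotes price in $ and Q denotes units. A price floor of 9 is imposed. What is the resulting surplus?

Surplus = 33

With P fixed at 9, quantity demanded is 773 and quantity supplied is 806.
Surplus = Qs - Qd = 806 - 773 = 33.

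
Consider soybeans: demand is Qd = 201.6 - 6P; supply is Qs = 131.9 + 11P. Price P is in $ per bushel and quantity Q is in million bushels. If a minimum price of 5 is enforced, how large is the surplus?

With P fixed at 5, quantity demanded is 171.6 and quantity supplied is 186.9.
Surplus = Qs - Qd = 186.9 - 171.6 = 15.3.

Surplus = 15.3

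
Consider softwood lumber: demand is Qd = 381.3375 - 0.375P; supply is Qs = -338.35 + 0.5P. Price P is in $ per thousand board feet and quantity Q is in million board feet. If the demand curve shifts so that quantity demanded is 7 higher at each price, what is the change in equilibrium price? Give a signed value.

At equilibrium Qd = Qs, so 381.3375 - 0.375P = -338.35 + 0.5P; collecting terms, 719.6875 = 0.875P and P* = 822.5.
Substitute back: Q* = 381.3375 - 0.375(822.5) = 72.9.
After the shift, demand is Qd = 388.3375 - 0.375P.
Re-solving, 0.875P = 726.6875 gives P = 830.5 and Q = 76.9.
ΔP = 830.5 - 822.5 = 8.

ΔP = 8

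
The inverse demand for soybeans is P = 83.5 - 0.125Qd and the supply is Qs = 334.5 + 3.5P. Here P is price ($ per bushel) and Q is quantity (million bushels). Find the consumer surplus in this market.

Rewriting in direct form: Qd = 668 - 8P.
The market clears where 668 - 8P = 334.5 + 3.5P. Rearranging, 11.5P = 333.5, hence P* = 29.
Substitute back: Q* = 668 - 8(29) = 436.
Demand choke price (Qd = 0): P = 668/8 = 83.5. Consumer surplus = ½ × (83.5 - 29) × 436 = 11881.

Consumer surplus = 11881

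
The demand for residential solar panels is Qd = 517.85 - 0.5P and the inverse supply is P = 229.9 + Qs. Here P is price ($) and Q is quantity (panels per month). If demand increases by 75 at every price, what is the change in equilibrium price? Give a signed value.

Solving each curve for Q: Qs = -229.9 + P.
Equating demand and supply, 517.85 - 0.5P = -229.9 + P gives 1.5P = 747.75, so P* = 498.5.
Then Q* = 517.85 - 0.5(498.5) = 268.6.
After the shift, demand is Qd = 592.85 - 0.5P.
New equilibrium: 822.75 = 1.5P, so P = 548.5 and Q = 318.6.
ΔP = 548.5 - 498.5 = 50.

ΔP = 50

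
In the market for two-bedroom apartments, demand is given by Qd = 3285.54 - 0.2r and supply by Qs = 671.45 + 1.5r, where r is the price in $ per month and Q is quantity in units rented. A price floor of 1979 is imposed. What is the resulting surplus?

Surplus = 750.21

With r fixed at 1979, quantity demanded is 2889.74 and quantity supplied is 3639.95.
Surplus = Qs - Qd = 3639.95 - 2889.74 = 750.21.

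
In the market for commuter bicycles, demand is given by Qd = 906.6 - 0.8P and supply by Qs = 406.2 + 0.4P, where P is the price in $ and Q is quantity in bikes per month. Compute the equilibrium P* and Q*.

The market clears where 906.6 - 0.8P = 406.2 + 0.4P. Rearranging, 1.2P = 500.4, hence P* = 417.
Then Q* = 906.6 - 0.8(417) = 573.

P* = 417, Q* = 573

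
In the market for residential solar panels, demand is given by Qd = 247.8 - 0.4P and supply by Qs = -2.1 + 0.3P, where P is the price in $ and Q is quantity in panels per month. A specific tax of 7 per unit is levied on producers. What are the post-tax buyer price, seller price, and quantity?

With a tax of 7 on producers, they supply based on the net price P_s = P_b - 7, so Qs = -4.2 + 0.3P_b.
Set Qd = Qs: 247.8 - 0.4P_b = -4.2 + 0.3P_b, so 252 = 0.7P_b and P_b = 360.
Then P_s = 360 - 7 = 353 and Q = 247.8 - 0.4(360) = 103.8.

P_b = 360, P_s = 353, Q = 103.8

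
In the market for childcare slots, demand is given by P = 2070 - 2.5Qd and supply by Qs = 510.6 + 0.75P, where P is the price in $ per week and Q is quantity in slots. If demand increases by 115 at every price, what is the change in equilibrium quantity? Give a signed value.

Inverting to quantity form: Qd = 828 - 0.4P.
Equating demand and supply, 828 - 0.4P = 510.6 + 0.75P gives 1.15P = 317.4, so P* = 276.
From the demand curve, Q* = 828 - 0.4(276) = 717.6.
After the shift, demand is Qd = 943 - 0.4P.
Re-solving, 1.15P = 432.4 gives P = 376 and Q = 792.6.
ΔQ = 792.6 - 717.6 = 75.

ΔQ = 75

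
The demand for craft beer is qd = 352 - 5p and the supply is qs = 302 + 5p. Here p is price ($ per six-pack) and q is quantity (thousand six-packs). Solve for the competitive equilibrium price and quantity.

At equilibrium qd = qs, so 352 - 5p = 302 + 5p; collecting terms, 50 = 10p and p* = 5.
Then q* = 352 - 5(5) = 327.

p* = 5, q* = 327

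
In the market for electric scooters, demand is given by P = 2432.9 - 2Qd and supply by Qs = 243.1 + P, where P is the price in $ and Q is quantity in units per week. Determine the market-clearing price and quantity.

P* = 648.9, Q* = 892

Solving each curve for Q: Qd = 1216.45 - 0.5P.
Set Qd = Qs: 1216.45 - 0.5P = 243.1 + P, so 973.35 = 1.5P and P* = 648.9.
Then Q* = 1216.45 - 0.5(648.9) = 892.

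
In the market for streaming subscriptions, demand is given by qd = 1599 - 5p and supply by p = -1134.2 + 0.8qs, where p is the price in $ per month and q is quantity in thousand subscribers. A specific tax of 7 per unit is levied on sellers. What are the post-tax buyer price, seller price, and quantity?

Inverting to quantity form: qs = 1417.75 + 1.25p.
The tax drives a wedge p_b - p_s = 7. Substituting p_s = p_b - 7 into supply: qs = 1409 + 1.25p_b.
Set qd = qs: 1599 - 5p_b = 1409 + 1.25p_b, so 190 = 6.25p_b and p_b = 30.4.
Then p_s = 30.4 - 7 = 23.4 and q = 1599 - 5(30.4) = 1447.

p_b = 30.4, p_s = 23.4, q = 1447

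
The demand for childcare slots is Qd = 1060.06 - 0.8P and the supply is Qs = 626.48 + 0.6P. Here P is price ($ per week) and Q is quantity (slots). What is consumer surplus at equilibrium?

Consumer surplus = 412394.55625

Set Qd = Qs: 1060.06 - 0.8P = 626.48 + 0.6P, so 433.58 = 1.4P and P* = 309.7.
Substitute back: Q* = 1060.06 - 0.8(309.7) = 812.3.
Demand choke price (Qd = 0): P = 1060.06/0.8 = 1325.075. Consumer surplus = ½ × (1325.075 - 309.7) × 812.3 = 412394.55625.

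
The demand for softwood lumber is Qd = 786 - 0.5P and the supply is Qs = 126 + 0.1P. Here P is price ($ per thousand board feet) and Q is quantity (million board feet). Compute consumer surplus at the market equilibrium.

Consumer surplus = 55696

At equilibrium Qd = Qs, so 786 - 0.5P = 126 + 0.1P; collecting terms, 660 = 0.6P and P* = 1100.
Substitute back: Q* = 786 - 0.5(1100) = 236.
Demand choke price (Qd = 0): P = 786/0.5 = 1572. Consumer surplus = ½ × (1572 - 1100) × 236 = 55696.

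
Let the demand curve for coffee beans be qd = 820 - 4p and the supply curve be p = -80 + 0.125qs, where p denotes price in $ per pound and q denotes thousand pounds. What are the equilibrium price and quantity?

Inverting to quantity form: qs = 640 + 8p.
Equating demand and supply, 820 - 4p = 640 + 8p gives 12p = 180, so p* = 15.
Substitute back: q* = 820 - 4(15) = 760.

p* = 15, q* = 760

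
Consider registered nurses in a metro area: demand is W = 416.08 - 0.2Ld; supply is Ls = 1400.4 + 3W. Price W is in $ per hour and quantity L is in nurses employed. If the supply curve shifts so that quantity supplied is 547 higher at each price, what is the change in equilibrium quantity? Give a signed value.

ΔL = 341.875

In direct form, Ld = 2080.4 - 5W.
At equilibrium Ld = Ls, so 2080.4 - 5W = 1400.4 + 3W; collecting terms, 680 = 8W and W* = 85.
Substitute back: L* = 2080.4 - 5(85) = 1655.4.
After the shift, supply is Ls = 1947.4 + 3W.
Re-solving, 8W = 133 gives W = 16.625 and L = 1997.275.
ΔL = 1997.275 - 1655.4 = 341.875.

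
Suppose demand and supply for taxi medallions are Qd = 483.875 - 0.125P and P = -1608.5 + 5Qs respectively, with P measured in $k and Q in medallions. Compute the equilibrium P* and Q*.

In direct form, Qs = 321.7 + 0.2P.
Equating demand and supply, 483.875 - 0.125P = 321.7 + 0.2P gives 0.325P = 162.175, so P* = 499.
Then Q* = 483.875 - 0.125(499) = 421.5.

P* = 499, Q* = 421.5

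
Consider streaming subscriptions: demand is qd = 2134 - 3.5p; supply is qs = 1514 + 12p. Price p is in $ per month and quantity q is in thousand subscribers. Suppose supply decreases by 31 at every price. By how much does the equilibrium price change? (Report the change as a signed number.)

At equilibrium qd = qs, so 2134 - 3.5p = 1514 + 12p; collecting terms, 620 = 15.5p and p* = 40.
Then q* = 2134 - 3.5(40) = 1994.
After the shift, supply is qs = 1483 + 12p.
The new intersection has 651 = 15.5p, i.e. p = 42, q = 1987.
Δp = 42 - 40 = 2.

Δp = 2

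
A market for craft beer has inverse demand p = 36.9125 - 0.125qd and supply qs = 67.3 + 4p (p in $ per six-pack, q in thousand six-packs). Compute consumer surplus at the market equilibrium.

Inverting to quantity form: qd = 295.3 - 8p.
Equating demand and supply, 295.3 - 8p = 67.3 + 4p gives 12p = 228, so p* = 19.
Then q* = 295.3 - 8(19) = 143.3.
Demand choke price (qd = 0): p = 295.3/8 = 36.9125. Consumer surplus = ½ × (36.9125 - 19) × 143.3 = 1283.430625.

Consumer surplus = 1283.430625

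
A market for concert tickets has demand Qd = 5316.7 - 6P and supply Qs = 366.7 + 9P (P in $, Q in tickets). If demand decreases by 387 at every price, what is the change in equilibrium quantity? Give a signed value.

The market clears where 5316.7 - 6P = 366.7 + 9P. Rearranging, 15P = 4950, hence P* = 330.
Plugging P* into demand: Q* = 5316.7 - 6(330) = 3336.7.
After the shift, demand is Qd = 4929.7 - 6P.
New equilibrium: 4563 = 15P, so P = 304.2 and Q = 3104.5.
ΔQ = 3104.5 - 3336.7 = -232.2.

ΔQ = -232.2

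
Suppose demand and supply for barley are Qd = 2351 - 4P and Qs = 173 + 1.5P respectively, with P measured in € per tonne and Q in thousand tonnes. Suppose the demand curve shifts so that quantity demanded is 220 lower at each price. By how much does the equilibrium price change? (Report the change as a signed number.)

ΔP = -40

At equilibrium Qd = Qs, so 2351 - 4P = 173 + 1.5P; collecting terms, 2178 = 5.5P and P* = 396.
Plugging P* into demand: Q* = 2351 - 4(396) = 767.
After the shift, demand is Qd = 2131 - 4P.
The new intersection has 1958 = 5.5P, i.e. P = 356, Q = 707.
ΔP = 356 - 396 = -40.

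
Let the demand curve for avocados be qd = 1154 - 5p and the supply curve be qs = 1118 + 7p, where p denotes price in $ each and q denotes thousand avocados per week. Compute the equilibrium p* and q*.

p* = 3, q* = 1139

The market clears where 1154 - 5p = 1118 + 7p. Rearranging, 12p = 36, hence p* = 3.
From the demand curve, q* = 1154 - 5(3) = 1139.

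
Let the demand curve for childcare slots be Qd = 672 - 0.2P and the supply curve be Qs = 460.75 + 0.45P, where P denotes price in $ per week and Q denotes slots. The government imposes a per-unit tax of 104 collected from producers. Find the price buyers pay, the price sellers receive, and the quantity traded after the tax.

Producers keep P_s = P_b - 104 per unit, so supply in terms of the buyer price is Qs = 413.95 + 0.45P_b.
Equate demand and the shifted supply: 672 - 0.2P_b = 413.95 + 0.45P_b, giving 0.65P_b = 258.05, so P_b = 397.
So P_s = 293 and the quantity traded is Q = 672 - 0.2(397) = 592.6.

P_b = 397, P_s = 293, Q = 592.6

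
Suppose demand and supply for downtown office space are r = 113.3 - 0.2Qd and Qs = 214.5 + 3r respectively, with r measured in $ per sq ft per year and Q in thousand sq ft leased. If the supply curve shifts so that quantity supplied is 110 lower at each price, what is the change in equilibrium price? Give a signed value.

Δr = 13.75

Inverting to quantity form: Qd = 566.5 - 5r.
At equilibrium Qd = Qs, so 566.5 - 5r = 214.5 + 3r; collecting terms, 352 = 8r and r* = 44.
Plugging r* into demand: Q* = 566.5 - 5(44) = 346.5.
After the shift, supply is Qs = 104.5 + 3r.
The new intersection has 462 = 8r, i.e. r = 57.75, Q = 277.75.
Δr = 57.75 - 44 = 13.75.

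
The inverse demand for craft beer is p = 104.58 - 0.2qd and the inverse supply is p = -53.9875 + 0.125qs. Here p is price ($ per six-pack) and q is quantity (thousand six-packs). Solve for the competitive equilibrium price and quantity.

In direct form, qd = 522.9 - 5p and qs = 431.9 + 8p.
Equating demand and supply, 522.9 - 5p = 431.9 + 8p gives 13p = 91, so p* = 7.
From the demand curve, q* = 522.9 - 5(7) = 487.9.

p* = 7, q* = 487.9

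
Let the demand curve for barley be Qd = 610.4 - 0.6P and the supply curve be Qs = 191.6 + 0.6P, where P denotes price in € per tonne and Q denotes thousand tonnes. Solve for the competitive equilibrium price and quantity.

Equating demand and supply, 610.4 - 0.6P = 191.6 + 0.6P gives 1.2P = 418.8, so P* = 349.
Then Q* = 610.4 - 0.6(349) = 401.

P* = 349, Q* = 401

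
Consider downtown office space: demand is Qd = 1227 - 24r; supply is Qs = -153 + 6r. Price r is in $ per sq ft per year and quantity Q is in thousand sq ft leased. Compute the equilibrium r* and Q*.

r* = 46, Q* = 123

At equilibrium Qd = Qs, so 1227 - 24r = -153 + 6r; collecting terms, 1380 = 30r and r* = 46.
Substitute back: Q* = 1227 - 24(46) = 123.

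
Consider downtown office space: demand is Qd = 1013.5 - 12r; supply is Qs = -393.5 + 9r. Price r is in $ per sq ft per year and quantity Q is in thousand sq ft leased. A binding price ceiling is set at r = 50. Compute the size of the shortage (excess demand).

Shortage = 357

With r fixed at 50, quantity demanded is 413.5 and quantity supplied is 56.5.
Shortage = Qd - Qs = 413.5 - 56.5 = 357.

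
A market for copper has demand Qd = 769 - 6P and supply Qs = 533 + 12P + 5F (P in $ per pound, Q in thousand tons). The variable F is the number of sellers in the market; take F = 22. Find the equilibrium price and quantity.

P* = 7, Q* = 727

With F = 22, supply is Qs = 643 + 12P.
The market clears where 769 - 6P = 643 + 12P. Rearranging, 18P = 126, hence P* = 7.
Then Q* = 769 - 6(7) = 727.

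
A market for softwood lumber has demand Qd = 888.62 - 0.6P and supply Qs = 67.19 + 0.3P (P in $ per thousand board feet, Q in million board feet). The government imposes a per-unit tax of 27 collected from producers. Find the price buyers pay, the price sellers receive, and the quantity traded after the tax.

Producers keep P_s = P_b - 27 per unit, so supply in terms of the buyer price is Qs = 59.09 + 0.3P_b.
Set Qd = Qs: 888.62 - 0.6P_b = 59.09 + 0.3P_b, so 829.53 = 0.9P_b and P_b = 921.7.
So P_s = 894.7 and the quantity traded is Q = 888.62 - 0.6(921.7) = 335.6.

P_b = 921.7, P_s = 894.7, Q = 335.6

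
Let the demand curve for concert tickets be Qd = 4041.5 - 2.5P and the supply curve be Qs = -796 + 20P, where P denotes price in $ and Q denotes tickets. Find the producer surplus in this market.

At equilibrium Qd = Qs, so 4041.5 - 2.5P = -796 + 20P; collecting terms, 4837.5 = 22.5P and P* = 215.
Plugging P* into demand: Q* = 4041.5 - 2.5(215) = 3504.
Supply choke price (Qs = 0): P = 39.8. Producer surplus = ½ × (215 - 39.8) × 3504 = 306950.4.

Producer surplus = 306950.4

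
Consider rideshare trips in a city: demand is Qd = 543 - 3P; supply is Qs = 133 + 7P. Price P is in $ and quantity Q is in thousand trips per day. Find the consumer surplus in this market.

Consumer surplus = 29400

Set Qd = Qs: 543 - 3P = 133 + 7P, so 410 = 10P and P* = 41.
Then Q* = 543 - 3(41) = 420.
Demand choke price (Qd = 0): P = 543/3 = 181. Consumer surplus = ½ × (181 - 41) × 420 = 29400.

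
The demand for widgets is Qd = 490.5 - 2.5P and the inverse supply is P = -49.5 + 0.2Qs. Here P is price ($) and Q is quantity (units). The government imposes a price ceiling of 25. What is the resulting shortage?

Shortage = 55.5

In direct form, Qs = 247.5 + 5P.
With P fixed at 25, quantity demanded is 428 and quantity supplied is 372.5.
Shortage = Qd - Qs = 428 - 372.5 = 55.5.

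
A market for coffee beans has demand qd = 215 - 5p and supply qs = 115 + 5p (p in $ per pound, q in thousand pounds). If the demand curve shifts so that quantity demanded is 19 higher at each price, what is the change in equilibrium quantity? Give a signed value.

Equating demand and supply, 215 - 5p = 115 + 5p gives 10p = 100, so p* = 10.
Plugging p* into demand: q* = 215 - 5(10) = 165.
After the shift, demand is qd = 234 - 5p.
The new intersection has 119 = 10p, i.e. p = 11.9, q = 174.5.
Δq = 174.5 - 165 = 9.5.

Δq = 9.5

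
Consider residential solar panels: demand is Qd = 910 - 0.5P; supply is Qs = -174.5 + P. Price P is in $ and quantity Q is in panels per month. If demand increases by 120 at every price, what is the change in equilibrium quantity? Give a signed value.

At equilibrium Qd = Qs, so 910 - 0.5P = -174.5 + P; collecting terms, 1084.5 = 1.5P and P* = 723.
Then Q* = 910 - 0.5(723) = 548.5.
After the shift, demand is Qd = 1030 - 0.5P.
Re-solving, 1.5P = 1204.5 gives P = 803 and Q = 628.5.
ΔQ = 628.5 - 548.5 = 80.

ΔQ = 80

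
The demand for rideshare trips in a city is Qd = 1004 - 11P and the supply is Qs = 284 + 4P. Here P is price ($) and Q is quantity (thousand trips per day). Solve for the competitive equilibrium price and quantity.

P* = 48, Q* = 476

Set Qd = Qs: 1004 - 11P = 284 + 4P, so 720 = 15P and P* = 48.
Plugging P* into demand: Q* = 1004 - 11(48) = 476.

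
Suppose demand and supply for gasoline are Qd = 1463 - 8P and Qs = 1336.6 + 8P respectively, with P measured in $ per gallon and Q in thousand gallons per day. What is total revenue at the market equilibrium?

At equilibrium Qd = Qs, so 1463 - 8P = 1336.6 + 8P; collecting terms, 126.4 = 16P and P* = 7.9.
From the demand curve, Q* = 1463 - 8(7.9) = 1399.8.
Total revenue = P* × Q* = 7.9 × 1399.8 = 11058.42.

Total revenue = 11058.42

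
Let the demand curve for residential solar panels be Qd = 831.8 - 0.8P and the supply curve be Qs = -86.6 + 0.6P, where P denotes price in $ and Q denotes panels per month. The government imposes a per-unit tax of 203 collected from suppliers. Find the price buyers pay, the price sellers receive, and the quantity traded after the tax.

The tax drives a wedge P_b - P_s = 203. Substituting P_s = P_b - 203 into supply: Qs = -208.4 + 0.6P_b.
Set Qd = Qs: 831.8 - 0.8P_b = -208.4 + 0.6P_b, so 1040.2 = 1.4P_b and P_b = 743.
So P_s = 540 and the quantity traded is Q = 831.8 - 0.8(743) = 237.4.

P_b = 743, P_s = 540, Q = 237.4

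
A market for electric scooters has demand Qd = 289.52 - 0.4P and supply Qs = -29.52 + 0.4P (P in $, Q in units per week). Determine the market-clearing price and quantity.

P* = 398.8, Q* = 130

Equating demand and supply, 289.52 - 0.4P = -29.52 + 0.4P gives 0.8P = 319.04, so P* = 398.8.
From the demand curve, Q* = 289.52 - 0.4(398.8) = 130.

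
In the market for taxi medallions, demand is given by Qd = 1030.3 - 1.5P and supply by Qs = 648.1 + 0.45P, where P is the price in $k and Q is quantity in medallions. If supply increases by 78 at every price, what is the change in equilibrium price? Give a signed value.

ΔP = -40

At equilibrium Qd = Qs, so 1030.3 - 1.5P = 648.1 + 0.45P; collecting terms, 382.2 = 1.95P and P* = 196.
Plugging P* into demand: Q* = 1030.3 - 1.5(196) = 736.3.
After the shift, supply is Qs = 726.1 + 0.45P.
The new intersection has 304.2 = 1.95P, i.e. P = 156, Q = 796.3.
ΔP = 156 - 196 = -40.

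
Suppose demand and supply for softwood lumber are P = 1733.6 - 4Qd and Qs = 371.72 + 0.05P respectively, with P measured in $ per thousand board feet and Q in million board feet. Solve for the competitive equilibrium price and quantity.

In direct form, Qd = 433.4 - 0.25P.
The market clears where 433.4 - 0.25P = 371.72 + 0.05P. Rearranging, 0.3P = 61.68, hence P* = 205.6.
Plugging P* into demand: Q* = 433.4 - 0.25(205.6) = 382.

P* = 205.6, Q* = 382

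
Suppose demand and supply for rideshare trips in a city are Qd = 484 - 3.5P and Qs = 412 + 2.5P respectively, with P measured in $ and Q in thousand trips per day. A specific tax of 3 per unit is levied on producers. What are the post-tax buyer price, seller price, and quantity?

P_b = 13.25, P_s = 10.25, Q = 437.625

With a tax of 3 on producers, they supply based on the net price P_s = P_b - 3, so Qs = 404.5 + 2.5P_b.
Set Qd = Qs: 484 - 3.5P_b = 404.5 + 2.5P_b, so 79.5 = 6P_b and P_b = 13.25.
So P_s = 10.25 and the quantity traded is Q = 484 - 3.5(13.25) = 437.625.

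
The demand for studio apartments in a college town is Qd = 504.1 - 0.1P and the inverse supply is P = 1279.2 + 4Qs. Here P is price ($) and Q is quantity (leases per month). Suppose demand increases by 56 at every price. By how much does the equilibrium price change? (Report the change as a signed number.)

In direct form, Qs = -319.8 + 0.25P.
Set Qd = Qs: 504.1 - 0.1P = -319.8 + 0.25P, so 823.9 = 0.35P and P* = 2354.
Plugging P* into demand: Q* = 504.1 - 0.1(2354) = 268.7.
After the shift, demand is Qd = 560.1 - 0.1P.
The new intersection has 879.9 = 0.35P, i.e. P = 2514, Q = 308.7.
ΔP = 2514 - 2354 = 160.

ΔP = 160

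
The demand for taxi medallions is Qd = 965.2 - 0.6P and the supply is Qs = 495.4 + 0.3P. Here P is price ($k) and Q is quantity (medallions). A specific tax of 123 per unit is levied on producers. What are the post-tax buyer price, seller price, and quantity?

P_b = 563, P_s = 440, Q = 627.4

Producers keep P_s = P_b - 123 per unit, so supply in terms of the buyer price is Qs = 458.5 + 0.3P_b.
Market clearing requires 965.2 - 0.6P_b = 458.5 + 0.3P_b; hence 506.7 = 0.9P_b and P_b = 563.
So P_s = 440 and the quantity traded is Q = 965.2 - 0.6(563) = 627.4.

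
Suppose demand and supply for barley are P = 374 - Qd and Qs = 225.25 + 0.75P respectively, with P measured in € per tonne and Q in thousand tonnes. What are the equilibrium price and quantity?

In direct form, Qd = 374 - P.
Equating demand and supply, 374 - P = 225.25 + 0.75P gives 1.75P = 148.75, so P* = 85.
Substitute back: Q* = 374 - 85 = 289.

P* = 85, Q* = 289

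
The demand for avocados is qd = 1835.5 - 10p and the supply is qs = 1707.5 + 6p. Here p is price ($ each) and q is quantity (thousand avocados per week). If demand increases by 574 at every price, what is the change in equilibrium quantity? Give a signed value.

Equating demand and supply, 1835.5 - 10p = 1707.5 + 6p gives 16p = 128, so p* = 8.
Substitute back: q* = 1835.5 - 10(8) = 1755.5.
After the shift, demand is qd = 2409.5 - 10p.
Re-solving, 16p = 702 gives p = 43.875 and q = 1970.75.
Δq = 1970.75 - 1755.5 = 215.25.

Δq = 215.25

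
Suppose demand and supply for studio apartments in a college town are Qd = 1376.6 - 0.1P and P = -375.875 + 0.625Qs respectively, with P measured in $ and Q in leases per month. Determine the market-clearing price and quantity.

P* = 456, Q* = 1331

Inverting to quantity form: Qs = 601.4 + 1.6P.
Equating demand and supply, 1376.6 - 0.1P = 601.4 + 1.6P gives 1.7P = 775.2, so P* = 456.
Substitute back: Q* = 1376.6 - 0.1(456) = 1331.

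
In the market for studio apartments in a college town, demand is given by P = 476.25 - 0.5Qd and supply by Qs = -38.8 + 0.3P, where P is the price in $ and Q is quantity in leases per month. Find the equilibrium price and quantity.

P* = 431, Q* = 90.5

Solving each curve for Q: Qd = 952.5 - 2P.
Set Qd = Qs: 952.5 - 2P = -38.8 + 0.3P, so 991.3 = 2.3P and P* = 431.
Substitute back: Q* = 952.5 - 2(431) = 90.5.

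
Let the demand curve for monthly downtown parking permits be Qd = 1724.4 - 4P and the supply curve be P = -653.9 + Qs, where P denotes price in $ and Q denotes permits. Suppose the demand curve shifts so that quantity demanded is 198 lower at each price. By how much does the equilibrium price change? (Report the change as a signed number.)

Inverting to quantity form: Qs = 653.9 + P.
Equating demand and supply, 1724.4 - 4P = 653.9 + P gives 5P = 1070.5, so P* = 214.1.
Then Q* = 1724.4 - 4(214.1) = 868.
After the shift, demand is Qd = 1526.4 - 4P.
New equilibrium: 872.5 = 5P, so P = 174.5 and Q = 828.4.
ΔP = 174.5 - 214.1 = -39.6.

ΔP = -39.6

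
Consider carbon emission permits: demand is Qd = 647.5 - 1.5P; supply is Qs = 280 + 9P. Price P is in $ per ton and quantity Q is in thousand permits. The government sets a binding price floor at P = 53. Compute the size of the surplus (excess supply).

Evaluating both curves at the floor price 53 gives Qd = 568, Qs = 757.
Surplus = Qs - Qd = 757 - 568 = 189.

Surplus = 189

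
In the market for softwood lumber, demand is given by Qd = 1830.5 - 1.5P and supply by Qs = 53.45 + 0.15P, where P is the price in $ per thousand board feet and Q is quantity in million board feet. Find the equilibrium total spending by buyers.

Set Qd = Qs: 1830.5 - 1.5P = 53.45 + 0.15P, so 1777.05 = 1.65P and P* = 1077.
From the demand curve, Q* = 1830.5 - 1.5(1077) = 215.
Total spending by buyers = P* × Q* = 1077 × 215 = 231555.

Total spending by buyers = 231555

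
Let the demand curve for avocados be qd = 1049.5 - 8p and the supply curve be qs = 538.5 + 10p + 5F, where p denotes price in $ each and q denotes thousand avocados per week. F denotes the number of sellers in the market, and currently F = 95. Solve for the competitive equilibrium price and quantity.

p* = 2, q* = 1033.5

With F = 95, supply is qs = 1013.5 + 10p.
The market clears where 1049.5 - 8p = 1013.5 + 10p. Rearranging, 18p = 36, hence p* = 2.
Then q* = 1049.5 - 8(2) = 1033.5.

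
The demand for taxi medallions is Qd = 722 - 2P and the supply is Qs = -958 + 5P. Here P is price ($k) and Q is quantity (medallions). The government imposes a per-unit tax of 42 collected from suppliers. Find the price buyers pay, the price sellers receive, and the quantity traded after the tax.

The tax drives a wedge P_b - P_s = 42. Substituting P_s = P_b - 42 into supply: Qs = -1168 + 5P_b.
Market clearing requires 722 - 2P_b = -1168 + 5P_b; hence 1890 = 7P_b and P_b = 270.
Then P_s = 270 - 42 = 228 and Q = 722 - 2(270) = 182.

P_b = 270, P_s = 228, Q = 182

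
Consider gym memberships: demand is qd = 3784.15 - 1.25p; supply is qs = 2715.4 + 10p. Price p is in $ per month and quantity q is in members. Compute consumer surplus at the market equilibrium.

Equating demand and supply, 3784.15 - 1.25p = 2715.4 + 10p gives 11.25p = 1068.75, so p* = 95.
Substitute back: q* = 3784.15 - 1.25(95) = 3665.4.
Demand choke price (qd = 0): p = 3784.15/1.25 = 3027.32. Consumer surplus = ½ × (3027.32 - 95) × 3665.4 = 5374062.864.

Consumer surplus = 5374062.864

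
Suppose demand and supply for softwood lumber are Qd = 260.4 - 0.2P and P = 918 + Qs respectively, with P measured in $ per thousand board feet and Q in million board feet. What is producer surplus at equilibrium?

In direct form, Qs = -918 + P.
At equilibrium Qd = Qs, so 260.4 - 0.2P = -918 + P; collecting terms, 1178.4 = 1.2P and P* = 982.
Plugging P* into demand: Q* = 260.4 - 0.2(982) = 64.
Supply choke price (Qs = 0): P = 918. Producer surplus = ½ × (982 - 918) × 64 = 2048.

Producer surplus = 2048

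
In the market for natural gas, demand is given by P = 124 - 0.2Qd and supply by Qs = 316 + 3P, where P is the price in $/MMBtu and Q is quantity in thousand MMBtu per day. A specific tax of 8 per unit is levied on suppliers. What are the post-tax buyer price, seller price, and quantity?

Solving each curve for Q: Qd = 620 - 5P.
With a tax of 8 on suppliers, they supply based on the net price P_s = P_b - 8, so Qs = 292 + 3P_b.
Market clearing requires 620 - 5P_b = 292 + 3P_b; hence 328 = 8P_b and P_b = 41.
Then P_s = 41 - 8 = 33 and Q = 620 - 5(41) = 415.

P_b = 41, P_s = 33, Q = 415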